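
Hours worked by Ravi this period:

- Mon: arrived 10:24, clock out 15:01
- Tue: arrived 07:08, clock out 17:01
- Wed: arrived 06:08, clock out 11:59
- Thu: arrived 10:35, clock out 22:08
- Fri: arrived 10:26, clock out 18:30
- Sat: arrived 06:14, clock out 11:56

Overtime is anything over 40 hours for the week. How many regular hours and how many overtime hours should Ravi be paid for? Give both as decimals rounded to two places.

Mon: 10:24–15:01 = 4 h 37 min
Tue: 07:08–17:01 = 9 h 53 min
Wed: 06:08–11:59 = 5 h 51 min
Thu: 10:35–22:08 = 11 h 33 min
Fri: 10:26–18:30 = 8 h 4 min
Sat: 06:14–11:56 = 5 h 42 min
Total worked: 45 h 40 min = 45.67 h.
Threshold 40 h → overtime 5 h 40 min, regular 40 h 0 min.

Regular 40.00 hours, overtime 5.67 hours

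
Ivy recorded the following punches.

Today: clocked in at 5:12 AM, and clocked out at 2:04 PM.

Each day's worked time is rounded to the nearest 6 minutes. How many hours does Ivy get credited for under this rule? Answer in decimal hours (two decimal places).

Today: 5:12 AM–2:04 PM = 8 h 52 min → rounds to 8 h 54 min

8.90 hours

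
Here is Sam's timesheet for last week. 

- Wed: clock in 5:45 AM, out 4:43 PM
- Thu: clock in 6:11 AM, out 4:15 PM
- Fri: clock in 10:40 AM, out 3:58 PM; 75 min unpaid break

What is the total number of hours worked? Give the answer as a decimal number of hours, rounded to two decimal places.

25.08 hours

Wed: 5:45 AM–4:43 PM = 10 h 58 min
Thu: 6:11 AM–4:15 PM = 10 h 4 min
Fri: 10:40 AM–3:58 PM = 5 h 18 min; less 75 min break → 4 h 3 min
Total: 10 h 58 min + 10 h 4 min + 4 h 3 min = 25 h 5 min.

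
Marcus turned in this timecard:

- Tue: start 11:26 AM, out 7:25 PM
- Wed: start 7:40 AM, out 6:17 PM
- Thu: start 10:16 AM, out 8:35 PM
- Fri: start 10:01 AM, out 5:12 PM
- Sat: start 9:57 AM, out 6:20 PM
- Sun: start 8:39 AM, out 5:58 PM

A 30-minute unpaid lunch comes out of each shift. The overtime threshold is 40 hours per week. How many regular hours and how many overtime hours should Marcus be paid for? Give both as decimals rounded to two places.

Regular 40.00 hours, overtime 10.80 hours

Tue: 11:26 AM–7:25 PM = 7 h 59 min; less 30 min break → 7 h 29 min
Wed: 7:40 AM–6:17 PM = 10 h 37 min; less 30 min break → 10 h 7 min
Thu: 10:16 AM–8:35 PM = 10 h 19 min; less 30 min break → 9 h 49 min
Fri: 10:01 AM–5:12 PM = 7 h 11 min; less 30 min break → 6 h 41 min
Sat: 9:57 AM–6:20 PM = 8 h 23 min; less 30 min break → 7 h 53 min
Sun: 8:39 AM–5:58 PM = 9 h 19 min; less 30 min break → 8 h 49 min
Total worked: 50 h 48 min = 50.80 h.
Threshold 40 h → overtime 10 h 48 min, regular 40 h 0 min.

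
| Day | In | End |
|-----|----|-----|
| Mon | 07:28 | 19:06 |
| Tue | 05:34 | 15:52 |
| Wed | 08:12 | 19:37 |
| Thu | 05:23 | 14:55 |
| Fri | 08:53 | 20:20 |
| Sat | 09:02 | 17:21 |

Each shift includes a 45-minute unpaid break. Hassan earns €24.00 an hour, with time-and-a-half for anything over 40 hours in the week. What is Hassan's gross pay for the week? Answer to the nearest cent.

€1613.40

Mon: 07:28–19:06 = 11 h 38 min; less 45 min break → 10 h 53 min
Tue: 05:34–15:52 = 10 h 18 min; less 45 min break → 9 h 33 min
Wed: 08:12–19:37 = 11 h 25 min; less 45 min break → 10 h 40 min
Thu: 05:23–14:55 = 9 h 32 min; less 45 min break → 8 h 47 min
Fri: 08:53–20:20 = 11 h 27 min; less 45 min break → 10 h 42 min
Sat: 09:02–17:21 = 8 h 19 min; less 45 min break → 7 h 34 min
Total worked: 58 h 9 min = 3489 min.
Regular 40 h 0 min = 2400 min at €24.00/h; overtime 18 h 9 min = 1089 min at €36.00/h.
Pay = (2400 × €24.00 + 1089 × €36.00) ÷ 60 = €1613.40.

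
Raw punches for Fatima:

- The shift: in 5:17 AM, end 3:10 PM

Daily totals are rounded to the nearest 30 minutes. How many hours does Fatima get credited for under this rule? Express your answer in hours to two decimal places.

The shift: 5:17 AM–3:10 PM = 9 h 53 min → rounds to 10 h 0 min

10.00 hours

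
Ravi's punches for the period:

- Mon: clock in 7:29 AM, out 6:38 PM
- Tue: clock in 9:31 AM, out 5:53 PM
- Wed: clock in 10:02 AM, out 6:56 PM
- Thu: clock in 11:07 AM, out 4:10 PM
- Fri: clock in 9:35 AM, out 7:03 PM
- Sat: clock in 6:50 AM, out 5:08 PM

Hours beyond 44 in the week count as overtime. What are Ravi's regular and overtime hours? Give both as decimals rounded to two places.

Regular 44.00 hours, overtime 9.23 hours

Mon: 7:29 AM–6:38 PM = 11 h 9 min
Tue: 9:31 AM–5:53 PM = 8 h 22 min
Wed: 10:02 AM–6:56 PM = 8 h 54 min
Thu: 11:07 AM–4:10 PM = 5 h 3 min
Fri: 9:35 AM–7:03 PM = 9 h 28 min
Sat: 6:50 AM–5:08 PM = 10 h 18 min
Total worked: 53 h 14 min = 53.23 h.
Threshold 44 h → overtime 9 h 14 min, regular 44 h 0 min.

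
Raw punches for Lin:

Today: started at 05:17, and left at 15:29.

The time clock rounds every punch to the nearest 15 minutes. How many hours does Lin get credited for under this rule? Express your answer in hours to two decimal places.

Today: in 05:17→05:15, out 15:29→15:30; 10 h 15 min

10.25 hours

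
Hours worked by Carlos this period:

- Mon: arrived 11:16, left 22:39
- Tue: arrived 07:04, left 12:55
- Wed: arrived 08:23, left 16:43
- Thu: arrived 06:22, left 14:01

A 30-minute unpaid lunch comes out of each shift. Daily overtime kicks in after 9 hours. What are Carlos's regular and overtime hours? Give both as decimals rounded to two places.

Regular 29.33 hours, overtime 1.88 hours

Mon: 11:16–22:39 = 11 h 23 min; less 30 min break → 10 h 53 min
Tue: 07:04–12:55 = 5 h 51 min; less 30 min break → 5 h 21 min
Wed: 08:23–16:43 = 8 h 20 min; less 30 min break → 7 h 50 min
Thu: 06:22–14:01 = 7 h 39 min; less 30 min break → 7 h 9 min
Mon reg 9 h 0 min / OT 1 h 53 min; Tue reg 5 h 21 min / OT 0 h 0 min; Wed reg 7 h 50 min / OT 0 h 0 min; Thu reg 7 h 9 min / OT 0 h 0 min.
Totals: regular 29 h 20 min, overtime 1 h 53 min.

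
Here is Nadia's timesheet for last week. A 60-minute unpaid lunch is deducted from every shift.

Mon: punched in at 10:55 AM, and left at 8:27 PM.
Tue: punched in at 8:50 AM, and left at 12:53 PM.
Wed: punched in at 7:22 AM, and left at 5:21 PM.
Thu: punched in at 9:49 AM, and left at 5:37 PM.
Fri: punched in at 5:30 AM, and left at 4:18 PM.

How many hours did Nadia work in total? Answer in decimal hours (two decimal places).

37.17 hours

Mon: 10:55 AM–8:27 PM = 9 h 32 min; less 60 min break → 8 h 32 min
Tue: 8:50 AM–12:53 PM = 4 h 3 min; less 60 min break → 3 h 3 min
Wed: 7:22 AM–5:21 PM = 9 h 59 min; less 60 min break → 8 h 59 min
Thu: 9:49 AM–5:37 PM = 7 h 48 min; less 60 min break → 6 h 48 min
Fri: 5:30 AM–4:18 PM = 10 h 48 min; less 60 min break → 9 h 48 min
Total: 8 h 32 min + 3 h 3 min + 8 h 59 min + 6 h 48 min + 9 h 48 min = 37 h 10 min.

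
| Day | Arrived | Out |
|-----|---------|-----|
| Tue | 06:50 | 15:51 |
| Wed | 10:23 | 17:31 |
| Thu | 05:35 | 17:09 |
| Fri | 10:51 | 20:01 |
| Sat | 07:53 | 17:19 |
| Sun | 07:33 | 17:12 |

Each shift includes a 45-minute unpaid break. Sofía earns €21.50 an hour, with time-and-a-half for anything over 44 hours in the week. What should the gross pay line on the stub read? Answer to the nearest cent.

Tue: 06:50–15:51 = 9 h 1 min; less 45 min break → 8 h 16 min
Wed: 10:23–17:31 = 7 h 8 min; less 45 min break → 6 h 23 min
Thu: 05:35–17:09 = 11 h 34 min; less 45 min break → 10 h 49 min
Fri: 10:51–20:01 = 9 h 10 min; less 45 min break → 8 h 25 min
Sat: 07:53–17:19 = 9 h 26 min; less 45 min break → 8 h 41 min
Sun: 07:33–17:12 = 9 h 39 min; less 45 min break → 8 h 54 min
Total worked: 51 h 28 min = 3088 min.
Regular 44 h 0 min = 2640 min at €21.50/h; overtime 7 h 28 min = 448 min at €32.25/h.
Pay = (2640 × €21.50 + 448 × €32.25) ÷ 60 = €1186.80.

€1186.80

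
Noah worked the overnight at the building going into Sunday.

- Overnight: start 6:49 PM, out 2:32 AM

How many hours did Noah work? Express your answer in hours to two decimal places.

Overnight: 6:49 PM → midnight = 5 h 11 min; midnight → 2:32 AM = 2 h 32 min; span 7 h 43 min

7.72 hours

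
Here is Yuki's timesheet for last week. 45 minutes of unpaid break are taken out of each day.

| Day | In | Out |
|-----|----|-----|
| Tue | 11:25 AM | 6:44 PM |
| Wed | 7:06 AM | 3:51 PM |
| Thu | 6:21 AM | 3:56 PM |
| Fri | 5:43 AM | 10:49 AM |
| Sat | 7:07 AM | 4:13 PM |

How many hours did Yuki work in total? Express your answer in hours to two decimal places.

Tue: 11:25 AM–6:44 PM = 7 h 19 min; less 45 min break → 6 h 34 min
Wed: 7:06 AM–3:51 PM = 8 h 45 min; less 45 min break → 8 h 0 min
Thu: 6:21 AM–3:56 PM = 9 h 35 min; less 45 min break → 8 h 50 min
Fri: 5:43 AM–10:49 AM = 5 h 6 min; less 45 min break → 4 h 21 min
Sat: 7:07 AM–4:13 PM = 9 h 6 min; less 45 min break → 8 h 21 min
Total: 6 h 34 min + 8 h 0 min + 8 h 50 min + 4 h 21 min + 8 h 21 min = 36 h 6 min.

36.10 hours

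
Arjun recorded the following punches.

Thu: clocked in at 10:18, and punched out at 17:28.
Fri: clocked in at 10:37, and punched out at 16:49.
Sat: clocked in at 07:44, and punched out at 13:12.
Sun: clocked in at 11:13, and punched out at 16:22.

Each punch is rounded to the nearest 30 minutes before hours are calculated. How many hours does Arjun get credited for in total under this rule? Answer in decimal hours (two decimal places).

24.50 hours

Thu: in 10:18→10:30, out 17:28→17:30; 7 h 0 min
Fri: in 10:37→10:30, out 16:49→17:00; 6 h 30 min
Sat: in 07:44→07:30, out 13:12→13:00; 5 h 30 min
Sun: in 11:13→11:00, out 16:22→16:30; 5 h 30 min
Total credited: 24 h 30 min.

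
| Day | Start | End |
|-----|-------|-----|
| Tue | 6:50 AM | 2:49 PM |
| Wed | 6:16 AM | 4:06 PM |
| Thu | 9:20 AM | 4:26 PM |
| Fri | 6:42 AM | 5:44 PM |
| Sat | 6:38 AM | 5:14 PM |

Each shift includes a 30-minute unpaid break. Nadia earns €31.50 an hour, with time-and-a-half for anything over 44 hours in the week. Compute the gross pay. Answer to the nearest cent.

€1388.36

Tue: 6:50 AM–2:49 PM = 7 h 59 min; less 30 min break → 7 h 29 min
Wed: 6:16 AM–4:06 PM = 9 h 50 min; less 30 min break → 9 h 20 min
Thu: 9:20 AM–4:26 PM = 7 h 6 min; less 30 min break → 6 h 36 min
Fri: 6:42 AM–5:44 PM = 11 h 2 min; less 30 min break → 10 h 32 min
Sat: 6:38 AM–5:14 PM = 10 h 36 min; less 30 min break → 10 h 6 min
Total worked: 44 h 3 min = 2643 min.
Regular 44 h 0 min = 2640 min at €31.50/h; overtime 0 h 3 min = 3 min at €47.25/h.
Pay = (2640 × €31.50 + 3 × €47.25) ÷ 60 = €1388.36.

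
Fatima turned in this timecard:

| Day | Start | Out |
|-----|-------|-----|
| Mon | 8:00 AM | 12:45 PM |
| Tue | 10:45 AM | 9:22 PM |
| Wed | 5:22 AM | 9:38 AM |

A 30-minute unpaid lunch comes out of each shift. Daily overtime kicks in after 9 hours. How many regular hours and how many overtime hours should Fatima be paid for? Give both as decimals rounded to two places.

Mon: 8:00 AM–12:45 PM = 4 h 45 min; less 30 min break → 4 h 15 min
Tue: 10:45 AM–9:22 PM = 10 h 37 min; less 30 min break → 10 h 7 min
Wed: 5:22 AM–9:38 AM = 4 h 16 min; less 30 min break → 3 h 46 min
Mon reg 4 h 15 min / OT 0 h 0 min; Tue reg 9 h 0 min / OT 1 h 7 min; Wed reg 3 h 46 min / OT 0 h 0 min.
Totals: regular 17 h 1 min, overtime 1 h 7 min.

Regular 17.02 hours, overtime 1.12 hours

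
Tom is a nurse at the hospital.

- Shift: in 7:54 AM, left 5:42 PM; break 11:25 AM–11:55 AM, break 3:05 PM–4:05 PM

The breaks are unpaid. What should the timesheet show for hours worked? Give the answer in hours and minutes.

8 h 18 min

Shift: 7:54 AM–5:42 PM = 9 h 48 min; less 90 min break → 8 h 18 min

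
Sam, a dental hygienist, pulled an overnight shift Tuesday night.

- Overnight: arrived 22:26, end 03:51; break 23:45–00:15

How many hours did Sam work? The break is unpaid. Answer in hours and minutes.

Overnight: 22:26 → midnight = 1 h 34 min; midnight → 03:51 = 3 h 51 min; span 5 h 25 min; less 30 min break → 4 h 55 min

4 h 55 min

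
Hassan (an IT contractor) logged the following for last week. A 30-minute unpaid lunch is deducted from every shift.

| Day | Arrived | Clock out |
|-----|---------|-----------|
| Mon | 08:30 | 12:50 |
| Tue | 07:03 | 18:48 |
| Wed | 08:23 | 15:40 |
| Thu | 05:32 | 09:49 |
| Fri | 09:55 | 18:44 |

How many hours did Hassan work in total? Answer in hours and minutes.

Mon: 08:30–12:50 = 4 h 20 min; less 30 min break → 3 h 50 min
Tue: 07:03–18:48 = 11 h 45 min; less 30 min break → 11 h 15 min
Wed: 08:23–15:40 = 7 h 17 min; less 30 min break → 6 h 47 min
Thu: 05:32–09:49 = 4 h 17 min; less 30 min break → 3 h 47 min
Fri: 09:55–18:44 = 8 h 49 min; less 30 min break → 8 h 19 min
Total: 3 h 50 min + 11 h 15 min + 6 h 47 min + 3 h 47 min + 8 h 19 min = 33 h 58 min.

33 h 58 min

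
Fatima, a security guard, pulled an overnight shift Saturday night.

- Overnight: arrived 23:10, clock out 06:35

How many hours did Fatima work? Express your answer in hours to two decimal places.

7.42 hours

Overnight: 23:10 → midnight = 0 h 50 min; midnight → 06:35 = 6 h 35 min; span 7 h 25 min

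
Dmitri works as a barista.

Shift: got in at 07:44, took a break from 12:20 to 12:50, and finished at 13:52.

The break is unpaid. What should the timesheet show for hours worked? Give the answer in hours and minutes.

Shift: 07:44–13:52 = 6 h 8 min; less 30 min break → 5 h 38 min

5 h 38 min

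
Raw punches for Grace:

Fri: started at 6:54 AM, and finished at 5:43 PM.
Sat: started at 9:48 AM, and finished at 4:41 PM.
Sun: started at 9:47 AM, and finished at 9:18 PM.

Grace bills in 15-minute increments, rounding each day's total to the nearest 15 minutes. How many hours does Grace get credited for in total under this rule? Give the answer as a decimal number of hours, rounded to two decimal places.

29.25 hours

Fri: 6:54 AM–5:43 PM = 10 h 49 min → rounds to 10 h 45 min
Sat: 9:48 AM–4:41 PM = 6 h 53 min → rounds to 7 h 0 min
Sun: 9:47 AM–9:18 PM = 11 h 31 min → rounds to 11 h 30 min
Total credited: 29 h 15 min.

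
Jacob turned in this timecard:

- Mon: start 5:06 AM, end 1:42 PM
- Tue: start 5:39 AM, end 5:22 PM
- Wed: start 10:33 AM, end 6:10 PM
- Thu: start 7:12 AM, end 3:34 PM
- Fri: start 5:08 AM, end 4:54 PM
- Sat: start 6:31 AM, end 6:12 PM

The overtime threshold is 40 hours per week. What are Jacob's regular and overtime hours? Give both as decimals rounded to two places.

Mon: 5:06 AM–1:42 PM = 8 h 36 min
Tue: 5:39 AM–5:22 PM = 11 h 43 min
Wed: 10:33 AM–6:10 PM = 7 h 37 min
Thu: 7:12 AM–3:34 PM = 8 h 22 min
Fri: 5:08 AM–4:54 PM = 11 h 46 min
Sat: 6:31 AM–6:12 PM = 11 h 41 min
Total worked: 59 h 45 min = 59.75 h.
Threshold 40 h → overtime 19 h 45 min, regular 40 h 0 min.

Regular 40.00 hours, overtime 19.75 hours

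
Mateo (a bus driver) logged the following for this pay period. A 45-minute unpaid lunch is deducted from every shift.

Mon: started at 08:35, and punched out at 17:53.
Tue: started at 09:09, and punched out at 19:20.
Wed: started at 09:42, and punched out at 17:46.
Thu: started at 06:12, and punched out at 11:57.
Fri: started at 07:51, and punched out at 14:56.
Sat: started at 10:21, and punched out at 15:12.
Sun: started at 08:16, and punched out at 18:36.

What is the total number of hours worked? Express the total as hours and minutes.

50 h 19 min

Mon: 08:35–17:53 = 9 h 18 min; less 45 min break → 8 h 33 min
Tue: 09:09–19:20 = 10 h 11 min; less 45 min break → 9 h 26 min
Wed: 09:42–17:46 = 8 h 4 min; less 45 min break → 7 h 19 min
Thu: 06:12–11:57 = 5 h 45 min; less 45 min break → 5 h 0 min
Fri: 07:51–14:56 = 7 h 5 min; less 45 min break → 6 h 20 min
Sat: 10:21–15:12 = 4 h 51 min; less 45 min break → 4 h 6 min
Sun: 08:16–18:36 = 10 h 20 min; less 45 min break → 9 h 35 min
Total: 8 h 33 min + 9 h 26 min + 7 h 19 min + 5 h 0 min + 6 h 20 min + 4 h 6 min + 9 h 35 min = 50 h 19 min.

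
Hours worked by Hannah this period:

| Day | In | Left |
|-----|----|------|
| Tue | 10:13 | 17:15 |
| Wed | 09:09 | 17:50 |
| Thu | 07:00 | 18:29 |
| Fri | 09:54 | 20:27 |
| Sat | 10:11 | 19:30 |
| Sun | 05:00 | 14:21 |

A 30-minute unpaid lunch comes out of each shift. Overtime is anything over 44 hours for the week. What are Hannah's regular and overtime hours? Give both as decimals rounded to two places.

Tue: 10:13–17:15 = 7 h 2 min; less 30 min break → 6 h 32 min
Wed: 09:09–17:50 = 8 h 41 min; less 30 min break → 8 h 11 min
Thu: 07:00–18:29 = 11 h 29 min; less 30 min break → 10 h 59 min
Fri: 09:54–20:27 = 10 h 33 min; less 30 min break → 10 h 3 min
Sat: 10:11–19:30 = 9 h 19 min; less 30 min break → 8 h 49 min
Sun: 05:00–14:21 = 9 h 21 min; less 30 min break → 8 h 51 min
Total worked: 53 h 25 min = 53.42 h.
Threshold 44 h → overtime 9 h 25 min, regular 44 h 0 min.

Regular 44.00 hours, overtime 9.42 hours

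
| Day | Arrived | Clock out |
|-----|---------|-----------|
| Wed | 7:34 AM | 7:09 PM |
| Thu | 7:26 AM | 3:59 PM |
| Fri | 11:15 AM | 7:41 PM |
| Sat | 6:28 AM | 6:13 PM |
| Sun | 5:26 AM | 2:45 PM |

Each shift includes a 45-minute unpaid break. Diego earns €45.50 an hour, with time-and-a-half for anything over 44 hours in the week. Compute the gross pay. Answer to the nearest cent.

€2130.54

Wed: 7:34 AM–7:09 PM = 11 h 35 min; less 45 min break → 10 h 50 min
Thu: 7:26 AM–3:59 PM = 8 h 33 min; less 45 min break → 7 h 48 min
Fri: 11:15 AM–7:41 PM = 8 h 26 min; less 45 min break → 7 h 41 min
Sat: 6:28 AM–6:13 PM = 11 h 45 min; less 45 min break → 11 h 0 min
Sun: 5:26 AM–2:45 PM = 9 h 19 min; less 45 min break → 8 h 34 min
Total worked: 45 h 53 min = 2753 min.
Regular 44 h 0 min = 2640 min at €45.50/h; overtime 1 h 53 min = 113 min at €68.25/h.
Pay = (2640 × €45.50 + 113 × €68.25) ÷ 60 = €2130.54.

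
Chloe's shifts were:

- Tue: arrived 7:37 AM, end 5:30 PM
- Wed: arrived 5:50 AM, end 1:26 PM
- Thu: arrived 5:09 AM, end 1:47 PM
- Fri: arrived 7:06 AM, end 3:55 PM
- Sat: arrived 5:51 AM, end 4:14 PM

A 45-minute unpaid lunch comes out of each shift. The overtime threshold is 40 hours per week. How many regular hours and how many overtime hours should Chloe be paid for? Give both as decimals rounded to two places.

Regular 40.00 hours, overtime 1.57 hours

Tue: 7:37 AM–5:30 PM = 9 h 53 min; less 45 min break → 9 h 8 min
Wed: 5:50 AM–1:26 PM = 7 h 36 min; less 45 min break → 6 h 51 min
Thu: 5:09 AM–1:47 PM = 8 h 38 min; less 45 min break → 7 h 53 min
Fri: 7:06 AM–3:55 PM = 8 h 49 min; less 45 min break → 8 h 4 min
Sat: 5:51 AM–4:14 PM = 10 h 23 min; less 45 min break → 9 h 38 min
Total worked: 41 h 34 min = 41.57 h.
Threshold 40 h → overtime 1 h 34 min, regular 40 h 0 min.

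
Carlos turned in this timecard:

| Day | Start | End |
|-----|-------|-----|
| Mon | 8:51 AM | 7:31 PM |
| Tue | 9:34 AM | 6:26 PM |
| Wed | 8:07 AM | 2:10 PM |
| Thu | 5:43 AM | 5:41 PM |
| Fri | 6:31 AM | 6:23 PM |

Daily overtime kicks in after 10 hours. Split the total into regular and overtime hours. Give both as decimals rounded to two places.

Regular 44.92 hours, overtime 4.50 hours

Mon: 8:51 AM–7:31 PM = 10 h 40 min
Tue: 9:34 AM–6:26 PM = 8 h 52 min
Wed: 8:07 AM–2:10 PM = 6 h 3 min
Thu: 5:43 AM–5:41 PM = 11 h 58 min
Fri: 6:31 AM–6:23 PM = 11 h 52 min
Mon reg 10 h 0 min / OT 0 h 40 min; Tue reg 8 h 52 min / OT 0 h 0 min; Wed reg 6 h 3 min / OT 0 h 0 min; Thu reg 10 h 0 min / OT 1 h 58 min; Fri reg 10 h 0 min / OT 1 h 52 min.
Totals: regular 44 h 55 min, overtime 4 h 30 min.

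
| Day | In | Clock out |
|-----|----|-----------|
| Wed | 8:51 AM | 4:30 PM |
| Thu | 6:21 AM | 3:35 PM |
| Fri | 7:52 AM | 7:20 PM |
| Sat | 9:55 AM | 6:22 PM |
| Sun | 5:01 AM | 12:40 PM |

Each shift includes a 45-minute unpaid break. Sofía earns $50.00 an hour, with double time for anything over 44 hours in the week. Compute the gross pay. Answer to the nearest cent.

$2035.00

Wed: 8:51 AM–4:30 PM = 7 h 39 min; less 45 min break → 6 h 54 min
Thu: 6:21 AM–3:35 PM = 9 h 14 min; less 45 min break → 8 h 29 min
Fri: 7:52 AM–7:20 PM = 11 h 28 min; less 45 min break → 10 h 43 min
Sat: 9:55 AM–6:22 PM = 8 h 27 min; less 45 min break → 7 h 42 min
Sun: 5:01 AM–12:40 PM = 7 h 39 min; less 45 min break → 6 h 54 min
Total worked: 40 h 42 min = 2442 min.
Regular 40 h 42 min = 2442 min at $50.00/h; overtime 0 h 0 min = 0 min at $100.00/h.
Pay = (2442 × $50.00 + 0 × $100.00) ÷ 60 = $2035.00.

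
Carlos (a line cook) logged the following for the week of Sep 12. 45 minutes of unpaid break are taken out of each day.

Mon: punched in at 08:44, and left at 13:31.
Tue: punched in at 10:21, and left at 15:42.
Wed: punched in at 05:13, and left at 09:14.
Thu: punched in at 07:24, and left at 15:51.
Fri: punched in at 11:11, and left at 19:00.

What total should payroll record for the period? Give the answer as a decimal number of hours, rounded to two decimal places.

Mon: 08:44–13:31 = 4 h 47 min; less 45 min break → 4 h 2 min
Tue: 10:21–15:42 = 5 h 21 min; less 45 min break → 4 h 36 min
Wed: 05:13–09:14 = 4 h 1 min; less 45 min break → 3 h 16 min
Thu: 07:24–15:51 = 8 h 27 min; less 45 min break → 7 h 42 min
Fri: 11:11–19:00 = 7 h 49 min; less 45 min break → 7 h 4 min
Total: 4 h 2 min + 4 h 36 min + 3 h 16 min + 7 h 42 min + 7 h 4 min = 26 h 40 min.

26.67 hours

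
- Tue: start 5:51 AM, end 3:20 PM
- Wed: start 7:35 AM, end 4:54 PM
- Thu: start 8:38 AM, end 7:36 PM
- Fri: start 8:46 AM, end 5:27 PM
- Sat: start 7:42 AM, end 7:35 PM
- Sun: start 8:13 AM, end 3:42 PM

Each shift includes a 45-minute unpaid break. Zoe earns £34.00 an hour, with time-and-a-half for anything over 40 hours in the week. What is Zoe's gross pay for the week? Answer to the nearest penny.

£2039.15

Tue: 5:51 AM–3:20 PM = 9 h 29 min; less 45 min break → 8 h 44 min
Wed: 7:35 AM–4:54 PM = 9 h 19 min; less 45 min break → 8 h 34 min
Thu: 8:38 AM–7:36 PM = 10 h 58 min; less 45 min break → 10 h 13 min
Fri: 8:46 AM–5:27 PM = 8 h 41 min; less 45 min break → 7 h 56 min
Sat: 7:42 AM–7:35 PM = 11 h 53 min; less 45 min break → 11 h 8 min
Sun: 8:13 AM–3:42 PM = 7 h 29 min; less 45 min break → 6 h 44 min
Total worked: 53 h 19 min = 3199 min.
Regular 40 h 0 min = 2400 min at £34.00/h; overtime 13 h 19 min = 799 min at £51.00/h.
Pay = (2400 × £34.00 + 799 × £51.00) ÷ 60 = £2039.15.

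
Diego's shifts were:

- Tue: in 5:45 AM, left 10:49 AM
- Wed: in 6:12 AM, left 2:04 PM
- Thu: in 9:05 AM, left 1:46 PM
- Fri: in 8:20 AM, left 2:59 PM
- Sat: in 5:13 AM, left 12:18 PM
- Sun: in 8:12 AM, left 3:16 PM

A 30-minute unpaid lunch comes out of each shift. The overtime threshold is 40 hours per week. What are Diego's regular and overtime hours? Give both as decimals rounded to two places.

Tue: 5:45 AM–10:49 AM = 5 h 4 min; less 30 min break → 4 h 34 min
Wed: 6:12 AM–2:04 PM = 7 h 52 min; less 30 min break → 7 h 22 min
Thu: 9:05 AM–1:46 PM = 4 h 41 min; less 30 min break → 4 h 11 min
Fri: 8:20 AM–2:59 PM = 6 h 39 min; less 30 min break → 6 h 9 min
Sat: 5:13 AM–12:18 PM = 7 h 5 min; less 30 min break → 6 h 35 min
Sun: 8:12 AM–3:16 PM = 7 h 4 min; less 30 min break → 6 h 34 min
Total worked: 35 h 25 min = 35.42 h.
Threshold 40 h → overtime 0 h 0 min, regular 35 h 25 min.

Regular 35.42 hours, overtime 0.00 hours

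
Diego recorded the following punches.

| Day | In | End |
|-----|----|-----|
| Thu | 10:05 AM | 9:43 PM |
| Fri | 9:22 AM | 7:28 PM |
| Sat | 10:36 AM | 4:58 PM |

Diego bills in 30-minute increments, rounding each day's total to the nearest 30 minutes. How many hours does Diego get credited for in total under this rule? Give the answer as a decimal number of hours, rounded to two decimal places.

28.00 hours

Thu: 10:05 AM–9:43 PM = 11 h 38 min → rounds to 11 h 30 min
Fri: 9:22 AM–7:28 PM = 10 h 6 min → rounds to 10 h 0 min
Sat: 10:36 AM–4:58 PM = 6 h 22 min → rounds to 6 h 30 min
Total credited: 28 h 0 min.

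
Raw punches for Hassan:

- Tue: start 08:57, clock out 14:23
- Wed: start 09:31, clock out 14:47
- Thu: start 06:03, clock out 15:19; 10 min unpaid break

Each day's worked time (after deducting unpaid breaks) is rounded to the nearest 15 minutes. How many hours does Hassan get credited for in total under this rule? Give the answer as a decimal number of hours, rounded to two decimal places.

Tue: 08:57–14:23 = 5 h 26 min → rounds to 5 h 30 min
Wed: 09:31–14:47 = 5 h 16 min → rounds to 5 h 15 min
Thu: 06:03–15:19 = 9 h 16 min − 10 min = 9 h 6 min → rounds to 9 h 0 min
Total credited: 19 h 45 min.

19.75 hours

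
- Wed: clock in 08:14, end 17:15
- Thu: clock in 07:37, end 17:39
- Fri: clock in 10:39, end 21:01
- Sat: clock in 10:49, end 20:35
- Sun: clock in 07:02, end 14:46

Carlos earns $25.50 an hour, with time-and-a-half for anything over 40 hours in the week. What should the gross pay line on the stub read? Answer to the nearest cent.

Wed: 08:14–17:15 = 9 h 1 min
Thu: 07:37–17:39 = 10 h 2 min
Fri: 10:39–21:01 = 10 h 22 min
Sat: 10:49–20:35 = 9 h 46 min
Sun: 07:02–14:46 = 7 h 44 min
Total worked: 46 h 55 min = 2815 min.
Regular 40 h 0 min = 2400 min at $25.50/h; overtime 6 h 55 min = 415 min at $38.25/h.
Pay = (2400 × $25.50 + 415 × $38.25) ÷ 60 = $1284.56.

$1284.56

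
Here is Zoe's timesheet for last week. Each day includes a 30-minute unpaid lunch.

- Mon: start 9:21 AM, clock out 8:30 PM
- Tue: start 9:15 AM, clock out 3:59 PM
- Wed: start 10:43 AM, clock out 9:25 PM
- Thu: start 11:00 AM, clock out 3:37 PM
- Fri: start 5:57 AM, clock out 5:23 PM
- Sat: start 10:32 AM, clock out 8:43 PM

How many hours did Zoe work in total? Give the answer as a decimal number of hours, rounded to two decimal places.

Mon: 9:21 AM–8:30 PM = 11 h 9 min; less 30 min break → 10 h 39 min
Tue: 9:15 AM–3:59 PM = 6 h 44 min; less 30 min break → 6 h 14 min
Wed: 10:43 AM–9:25 PM = 10 h 42 min; less 30 min break → 10 h 12 min
Thu: 11:00 AM–3:37 PM = 4 h 37 min; less 30 min break → 4 h 7 min
Fri: 5:57 AM–5:23 PM = 11 h 26 min; less 30 min break → 10 h 56 min
Sat: 10:32 AM–8:43 PM = 10 h 11 min; less 30 min break → 9 h 41 min
Total: 10 h 39 min + 6 h 14 min + 10 h 12 min + 4 h 7 min + 10 h 56 min + 9 h 41 min = 51 h 49 min.

51.82 hours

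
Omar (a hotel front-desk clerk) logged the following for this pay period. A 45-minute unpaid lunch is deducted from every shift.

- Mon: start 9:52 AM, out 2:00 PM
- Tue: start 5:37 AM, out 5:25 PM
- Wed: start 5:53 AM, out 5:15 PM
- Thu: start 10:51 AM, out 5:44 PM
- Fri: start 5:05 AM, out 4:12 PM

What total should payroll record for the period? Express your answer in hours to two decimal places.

41.55 hours

Mon: 9:52 AM–2:00 PM = 4 h 8 min; less 45 min break → 3 h 23 min
Tue: 5:37 AM–5:25 PM = 11 h 48 min; less 45 min break → 11 h 3 min
Wed: 5:53 AM–5:15 PM = 11 h 22 min; less 45 min break → 10 h 37 min
Thu: 10:51 AM–5:44 PM = 6 h 53 min; less 45 min break → 6 h 8 min
Fri: 5:05 AM–4:12 PM = 11 h 7 min; less 45 min break → 10 h 22 min
Total: 3 h 23 min + 11 h 3 min + 10 h 37 min + 6 h 8 min + 10 h 22 min = 41 h 33 min.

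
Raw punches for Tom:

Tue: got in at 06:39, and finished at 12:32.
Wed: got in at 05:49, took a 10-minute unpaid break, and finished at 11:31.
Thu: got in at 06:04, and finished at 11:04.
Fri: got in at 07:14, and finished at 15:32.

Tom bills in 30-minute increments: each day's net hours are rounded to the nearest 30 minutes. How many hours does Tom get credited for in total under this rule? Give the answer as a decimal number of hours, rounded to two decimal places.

25.00 hours

Tue: 06:39–12:32 = 5 h 53 min → rounds to 6 h 0 min
Wed: 05:49–11:31 = 5 h 42 min − 10 min = 5 h 32 min → rounds to 5 h 30 min
Thu: 06:04–11:04 = 5 h 0 min → rounds to 5 h 0 min
Fri: 07:14–15:32 = 8 h 18 min → rounds to 8 h 30 min
Total credited: 25 h 0 min.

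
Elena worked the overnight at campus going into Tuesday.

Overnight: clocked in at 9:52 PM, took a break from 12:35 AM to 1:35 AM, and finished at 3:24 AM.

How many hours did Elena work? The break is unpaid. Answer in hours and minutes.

Overnight: 9:52 PM → midnight = 2 h 8 min; midnight → 3:24 AM = 3 h 24 min; span 5 h 32 min; less 60 min break → 4 h 32 min

4 h 32 min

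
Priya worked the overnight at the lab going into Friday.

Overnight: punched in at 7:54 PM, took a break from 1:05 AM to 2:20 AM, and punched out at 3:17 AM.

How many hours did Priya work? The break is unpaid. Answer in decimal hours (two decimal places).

6.13 hours

Overnight: 7:54 PM → midnight = 4 h 6 min; midnight → 3:17 AM = 3 h 17 min; span 7 h 23 min; less 75 min break → 6 h 8 min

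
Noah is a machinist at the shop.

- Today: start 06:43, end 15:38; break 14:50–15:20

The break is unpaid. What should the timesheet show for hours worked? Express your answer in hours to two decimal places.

8.42 hours

Today: 06:43–15:38 = 8 h 55 min; less 30 min break → 8 h 25 min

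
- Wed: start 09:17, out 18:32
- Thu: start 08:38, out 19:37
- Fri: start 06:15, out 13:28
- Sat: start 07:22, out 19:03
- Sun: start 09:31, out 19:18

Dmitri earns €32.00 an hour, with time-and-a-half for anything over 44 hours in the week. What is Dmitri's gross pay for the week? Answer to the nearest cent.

Wed: 09:17–18:32 = 9 h 15 min
Thu: 08:38–19:37 = 10 h 59 min
Fri: 06:15–13:28 = 7 h 13 min
Sat: 07:22–19:03 = 11 h 41 min
Sun: 09:31–19:18 = 9 h 47 min
Total worked: 48 h 55 min = 2935 min.
Regular 44 h 0 min = 2640 min at €32.00/h; overtime 4 h 55 min = 295 min at €48.00/h.
Pay = (2640 × €32.00 + 295 × €48.00) ÷ 60 = €1644.00.

€1644.00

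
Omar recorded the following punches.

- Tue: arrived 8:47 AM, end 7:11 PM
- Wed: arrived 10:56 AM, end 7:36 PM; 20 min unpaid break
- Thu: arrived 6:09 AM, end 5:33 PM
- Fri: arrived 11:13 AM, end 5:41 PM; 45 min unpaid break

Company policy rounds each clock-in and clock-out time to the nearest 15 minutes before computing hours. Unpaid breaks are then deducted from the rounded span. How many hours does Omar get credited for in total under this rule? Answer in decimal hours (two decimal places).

35.67 hours

Tue: in 8:47 AM→8:45 AM, out 7:11 PM→7:15 PM; 10 h 30 min
Wed: in 10:56 AM→11:00 AM, out 7:36 PM→7:30 PM; 8 h 30 min − 20 min = 8 h 10 min
Thu: in 6:09 AM→6:15 AM, out 5:33 PM→5:30 PM; 11 h 15 min
Fri: in 11:13 AM→11:15 AM, out 5:41 PM→5:45 PM; 6 h 30 min − 45 min = 5 h 45 min
Total credited: 35 h 40 min.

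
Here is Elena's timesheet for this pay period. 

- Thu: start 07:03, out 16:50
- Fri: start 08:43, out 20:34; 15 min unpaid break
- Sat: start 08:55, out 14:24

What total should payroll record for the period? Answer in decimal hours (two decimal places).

Thu: 07:03–16:50 = 9 h 47 min
Fri: 08:43–20:34 = 11 h 51 min; less 15 min break → 11 h 36 min
Sat: 08:55–14:24 = 5 h 29 min
Total: 9 h 47 min + 11 h 36 min + 5 h 29 min = 26 h 52 min.

26.87 hours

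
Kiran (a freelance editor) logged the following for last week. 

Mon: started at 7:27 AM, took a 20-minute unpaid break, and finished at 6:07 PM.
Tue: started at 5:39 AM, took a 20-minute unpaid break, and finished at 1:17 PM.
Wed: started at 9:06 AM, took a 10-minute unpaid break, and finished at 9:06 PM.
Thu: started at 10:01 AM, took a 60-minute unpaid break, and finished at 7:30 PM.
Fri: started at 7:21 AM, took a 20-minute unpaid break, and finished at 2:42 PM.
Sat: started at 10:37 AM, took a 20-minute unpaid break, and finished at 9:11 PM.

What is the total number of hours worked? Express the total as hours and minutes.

55 h 12 min

Mon: 7:27 AM–6:07 PM = 10 h 40 min; less 20 min break → 10 h 20 min
Tue: 5:39 AM–1:17 PM = 7 h 38 min; less 20 min break → 7 h 18 min
Wed: 9:06 AM–9:06 PM = 12 h 0 min; less 10 min break → 11 h 50 min
Thu: 10:01 AM–7:30 PM = 9 h 29 min; less 60 min break → 8 h 29 min
Fri: 7:21 AM–2:42 PM = 7 h 21 min; less 20 min break → 7 h 1 min
Sat: 10:37 AM–9:11 PM = 10 h 34 min; less 20 min break → 10 h 14 min
Total: 10 h 20 min + 7 h 18 min + 11 h 50 min + 8 h 29 min + 7 h 1 min + 10 h 14 min = 55 h 12 min.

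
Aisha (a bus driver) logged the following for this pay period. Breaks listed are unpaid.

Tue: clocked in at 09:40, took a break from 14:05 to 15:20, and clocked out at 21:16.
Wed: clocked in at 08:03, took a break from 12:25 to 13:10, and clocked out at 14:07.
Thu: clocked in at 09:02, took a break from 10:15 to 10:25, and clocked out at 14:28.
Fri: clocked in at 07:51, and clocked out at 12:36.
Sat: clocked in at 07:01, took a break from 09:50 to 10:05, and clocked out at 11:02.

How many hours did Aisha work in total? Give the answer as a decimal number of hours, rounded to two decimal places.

29.45 hours

Tue: 09:40–21:16 = 11 h 36 min; less 75 min break → 10 h 21 min
Wed: 08:03–14:07 = 6 h 4 min; less 45 min break → 5 h 19 min
Thu: 09:02–14:28 = 5 h 26 min; less 10 min break → 5 h 16 min
Fri: 07:51–12:36 = 4 h 45 min
Sat: 07:01–11:02 = 4 h 1 min; less 15 min break → 3 h 46 min
Total: 10 h 21 min + 5 h 19 min + 5 h 16 min + 4 h 45 min + 3 h 46 min = 29 h 27 min.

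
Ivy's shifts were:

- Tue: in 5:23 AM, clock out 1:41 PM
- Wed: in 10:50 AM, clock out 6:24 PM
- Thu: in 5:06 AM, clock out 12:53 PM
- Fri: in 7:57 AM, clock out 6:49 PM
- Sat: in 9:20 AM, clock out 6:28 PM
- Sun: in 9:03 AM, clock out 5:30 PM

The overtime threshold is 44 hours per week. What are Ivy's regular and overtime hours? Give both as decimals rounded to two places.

Regular 44.00 hours, overtime 8.10 hours

Tue: 5:23 AM–1:41 PM = 8 h 18 min
Wed: 10:50 AM–6:24 PM = 7 h 34 min
Thu: 5:06 AM–12:53 PM = 7 h 47 min
Fri: 7:57 AM–6:49 PM = 10 h 52 min
Sat: 9:20 AM–6:28 PM = 9 h 8 min
Sun: 9:03 AM–5:30 PM = 8 h 27 min
Total worked: 52 h 6 min = 52.10 h.
Threshold 44 h → overtime 8 h 6 min, regular 44 h 0 min.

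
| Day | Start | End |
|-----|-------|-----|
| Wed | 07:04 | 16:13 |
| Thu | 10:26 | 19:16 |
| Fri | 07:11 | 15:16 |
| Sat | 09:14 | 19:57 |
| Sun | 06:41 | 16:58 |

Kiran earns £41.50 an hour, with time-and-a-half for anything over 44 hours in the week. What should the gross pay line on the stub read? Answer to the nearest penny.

Wed: 07:04–16:13 = 9 h 9 min
Thu: 10:26–19:16 = 8 h 50 min
Fri: 07:11–15:16 = 8 h 5 min
Sat: 09:14–19:57 = 10 h 43 min
Sun: 06:41–16:58 = 10 h 17 min
Total worked: 47 h 4 min = 2824 min.
Regular 44 h 0 min = 2640 min at £41.50/h; overtime 3 h 4 min = 184 min at £62.25/h.
Pay = (2640 × £41.50 + 184 × £62.25) ÷ 60 = £2016.90.

£2016.90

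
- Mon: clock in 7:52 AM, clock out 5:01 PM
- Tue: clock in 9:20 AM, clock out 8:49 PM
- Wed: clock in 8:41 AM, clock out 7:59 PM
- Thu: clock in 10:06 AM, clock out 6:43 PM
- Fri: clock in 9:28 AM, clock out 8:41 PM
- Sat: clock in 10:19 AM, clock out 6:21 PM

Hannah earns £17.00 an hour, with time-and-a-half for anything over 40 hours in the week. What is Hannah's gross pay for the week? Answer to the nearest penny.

£1184.90

Mon: 7:52 AM–5:01 PM = 9 h 9 min
Tue: 9:20 AM–8:49 PM = 11 h 29 min
Wed: 8:41 AM–7:59 PM = 11 h 18 min
Thu: 10:06 AM–6:43 PM = 8 h 37 min
Fri: 9:28 AM–8:41 PM = 11 h 13 min
Sat: 10:19 AM–6:21 PM = 8 h 2 min
Total worked: 59 h 48 min = 3588 min.
Regular 40 h 0 min = 2400 min at £17.00/h; overtime 19 h 48 min = 1188 min at £25.50/h.
Pay = (2400 × £17.00 + 1188 × £25.50) ÷ 60 = £1184.90.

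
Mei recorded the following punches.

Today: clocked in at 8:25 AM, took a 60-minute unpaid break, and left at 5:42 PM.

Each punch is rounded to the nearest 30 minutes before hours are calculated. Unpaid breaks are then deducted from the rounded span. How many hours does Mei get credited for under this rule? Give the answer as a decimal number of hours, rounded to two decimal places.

8.00 hours

Today: in 8:25 AM→8:30 AM, out 5:42 PM→5:30 PM; 9 h 0 min − 60 min = 8 h 0 min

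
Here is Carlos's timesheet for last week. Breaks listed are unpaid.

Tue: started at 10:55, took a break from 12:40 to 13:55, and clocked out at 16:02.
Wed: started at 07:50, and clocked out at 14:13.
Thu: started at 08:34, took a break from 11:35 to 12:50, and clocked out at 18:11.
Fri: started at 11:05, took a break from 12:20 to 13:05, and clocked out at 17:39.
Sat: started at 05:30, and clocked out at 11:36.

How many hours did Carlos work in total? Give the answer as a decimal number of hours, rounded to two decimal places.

30.53 hours

Tue: 10:55–16:02 = 5 h 7 min; less 75 min break → 3 h 52 min
Wed: 07:50–14:13 = 6 h 23 min
Thu: 08:34–18:11 = 9 h 37 min; less 75 min break → 8 h 22 min
Fri: 11:05–17:39 = 6 h 34 min; less 45 min break → 5 h 49 min
Sat: 05:30–11:36 = 6 h 6 min
Total: 3 h 52 min + 6 h 23 min + 8 h 22 min + 5 h 49 min + 6 h 6 min = 30 h 32 min.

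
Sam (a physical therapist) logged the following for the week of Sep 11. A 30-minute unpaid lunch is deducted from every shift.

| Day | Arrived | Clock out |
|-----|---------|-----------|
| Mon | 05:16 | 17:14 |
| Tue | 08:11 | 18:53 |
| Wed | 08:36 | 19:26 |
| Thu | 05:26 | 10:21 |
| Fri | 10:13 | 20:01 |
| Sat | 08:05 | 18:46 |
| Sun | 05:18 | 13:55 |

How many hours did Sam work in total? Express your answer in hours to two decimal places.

Mon: 05:16–17:14 = 11 h 58 min; less 30 min break → 11 h 28 min
Tue: 08:11–18:53 = 10 h 42 min; less 30 min break → 10 h 12 min
Wed: 08:36–19:26 = 10 h 50 min; less 30 min break → 10 h 20 min
Thu: 05:26–10:21 = 4 h 55 min; less 30 min break → 4 h 25 min
Fri: 10:13–20:01 = 9 h 48 min; less 30 min break → 9 h 18 min
Sat: 08:05–18:46 = 10 h 41 min; less 30 min break → 10 h 11 min
Sun: 05:18–13:55 = 8 h 37 min; less 30 min break → 8 h 7 min
Total: 11 h 28 min + 10 h 12 min + 10 h 20 min + 4 h 25 min + 9 h 18 min + 10 h 11 min + 8 h 7 min = 64 h 1 min.

64.02 hours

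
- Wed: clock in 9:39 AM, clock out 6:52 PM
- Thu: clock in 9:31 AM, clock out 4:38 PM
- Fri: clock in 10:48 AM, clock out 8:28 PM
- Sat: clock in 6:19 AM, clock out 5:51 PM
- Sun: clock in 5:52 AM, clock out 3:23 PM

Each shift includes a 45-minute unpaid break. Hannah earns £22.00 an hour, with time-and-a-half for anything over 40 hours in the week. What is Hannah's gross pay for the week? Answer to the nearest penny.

£988.90

Wed: 9:39 AM–6:52 PM = 9 h 13 min; less 45 min break → 8 h 28 min
Thu: 9:31 AM–4:38 PM = 7 h 7 min; less 45 min break → 6 h 22 min
Fri: 10:48 AM–8:28 PM = 9 h 40 min; less 45 min break → 8 h 55 min
Sat: 6:19 AM–5:51 PM = 11 h 32 min; less 45 min break → 10 h 47 min
Sun: 5:52 AM–3:23 PM = 9 h 31 min; less 45 min break → 8 h 46 min
Total worked: 43 h 18 min = 2598 min.
Regular 40 h 0 min = 2400 min at £22.00/h; overtime 3 h 18 min = 198 min at £33.00/h.
Pay = (2400 × £22.00 + 198 × £33.00) ÷ 60 = £988.90.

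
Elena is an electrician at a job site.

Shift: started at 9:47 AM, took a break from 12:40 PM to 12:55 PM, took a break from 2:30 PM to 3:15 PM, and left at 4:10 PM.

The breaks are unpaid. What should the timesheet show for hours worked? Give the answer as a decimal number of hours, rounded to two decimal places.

Shift: 9:47 AM–4:10 PM = 6 h 23 min; less 60 min break → 5 h 23 min

5.38 hours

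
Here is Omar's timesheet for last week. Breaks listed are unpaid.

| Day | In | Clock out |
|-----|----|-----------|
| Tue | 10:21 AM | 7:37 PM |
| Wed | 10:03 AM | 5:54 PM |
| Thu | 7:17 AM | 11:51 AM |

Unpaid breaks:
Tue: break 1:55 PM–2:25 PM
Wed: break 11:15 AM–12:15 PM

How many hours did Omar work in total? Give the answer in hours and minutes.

20 h 11 min

Tue: 10:21 AM–7:37 PM = 9 h 16 min; less 30 min break → 8 h 46 min
Wed: 10:03 AM–5:54 PM = 7 h 51 min; less 60 min break → 6 h 51 min
Thu: 7:17 AM–11:51 AM = 4 h 34 min
Total: 8 h 46 min + 6 h 51 min + 4 h 34 min = 20 h 11 min.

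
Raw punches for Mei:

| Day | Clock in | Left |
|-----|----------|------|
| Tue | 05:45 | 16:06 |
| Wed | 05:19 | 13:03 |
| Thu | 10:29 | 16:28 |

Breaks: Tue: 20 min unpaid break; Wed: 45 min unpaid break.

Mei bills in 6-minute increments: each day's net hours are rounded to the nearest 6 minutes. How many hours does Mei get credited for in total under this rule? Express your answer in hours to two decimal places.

Tue: 05:45–16:06 = 10 h 21 min − 20 min = 10 h 1 min → rounds to 10 h 0 min
Wed: 05:19–13:03 = 7 h 44 min − 45 min = 6 h 59 min → rounds to 7 h 0 min
Thu: 10:29–16:28 = 5 h 59 min → rounds to 6 h 0 min
Total credited: 23 h 0 min.

23.00 hours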